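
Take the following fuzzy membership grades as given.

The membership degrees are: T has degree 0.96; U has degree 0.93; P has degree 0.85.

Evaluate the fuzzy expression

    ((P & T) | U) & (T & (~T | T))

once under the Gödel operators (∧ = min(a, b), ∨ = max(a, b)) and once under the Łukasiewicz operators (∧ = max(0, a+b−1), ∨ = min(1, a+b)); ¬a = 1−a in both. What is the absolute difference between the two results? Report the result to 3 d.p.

0.030

Under Gödel:
  P & T = min(a, b) on (0.85, 0.96) = 0.85
  (P & T) | U = max(a, b) on (0.85, 0.93) = 0.93
  ~T = 1 − 0.96 = 0.04
  ~T | T = max(a, b) on (0.04, 0.96) = 0.96
  T & (~T | T) = min(a, b) on (0.96, 0.96) = 0.96
  ((P & T) | U) & (T & (~T | T)) = min(a, b) on (0.93, 0.96) = 0.93
  → value = 0.9300
Under Łukasiewicz:
  P & T = max(0, a+b−1) on (0.85, 0.96) = 0.81
  (P & T) | U = min(1, a+b) on (0.81, 0.93) = 1.00
  ~T = 1 − 0.96 = 0.04
  ~T | T = min(1, a+b) on (0.04, 0.96) = 1.00
  T & (~T | T) = max(0, a+b−1) on (0.96, 1.00) = 0.96
  ((P & T) | U) & (T & (~T | T)) = max(0, a+b−1) on (1.00, 0.96) = 0.96
  → value = 0.9600
|0.9300 − 0.9600| = 0.030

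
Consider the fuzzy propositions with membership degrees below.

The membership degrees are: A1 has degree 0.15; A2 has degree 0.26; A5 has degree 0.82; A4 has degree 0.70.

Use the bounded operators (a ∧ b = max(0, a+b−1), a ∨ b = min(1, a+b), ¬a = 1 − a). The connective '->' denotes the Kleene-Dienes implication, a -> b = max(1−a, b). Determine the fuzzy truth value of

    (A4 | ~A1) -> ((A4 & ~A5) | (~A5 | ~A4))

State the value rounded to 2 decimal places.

0.48

~A1 = 1 − 0.15 = 0.85
A4 | ~A1 = min(1, a+b) on (0.70, 0.85) = 1.00
~A5 = 1 − 0.82 = 0.18
A4 & ~A5 = max(0, a+b−1) on (0.70, 0.18) = 0.00
~A5 = 1 − 0.82 = 0.18
~A4 = 1 − 0.70 = 0.30
~A5 | ~A4 = min(1, a+b) on (0.18, 0.30) = 0.48
(A4 & ~A5) | (~A5 | ~A4) = min(1, a+b) on (0.00, 0.48) = 0.48
(A4 | ~A1) -> ((A4 & ~A5) | (~A5 | ~A4))  [Kleene-Dienes: max(1−a, b)] with a=1.00, b=0.48 → 0.48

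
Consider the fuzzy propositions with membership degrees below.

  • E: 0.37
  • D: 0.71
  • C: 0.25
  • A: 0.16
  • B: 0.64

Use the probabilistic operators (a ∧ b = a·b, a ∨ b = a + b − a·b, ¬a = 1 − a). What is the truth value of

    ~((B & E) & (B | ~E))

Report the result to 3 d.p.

B & E = a·b on (0.6400, 0.3700) = 0.2368
~E = 1 − 0.3700 = 0.6300
B | ~E = a + b − a·b on (0.6400, 0.6300) = 0.8668
(B & E) & (B | ~E) = a·b on (0.2368, 0.8668) = 0.2053
~((B & E) & (B | ~E)) = 1 − 0.2053 = 0.7947

0.795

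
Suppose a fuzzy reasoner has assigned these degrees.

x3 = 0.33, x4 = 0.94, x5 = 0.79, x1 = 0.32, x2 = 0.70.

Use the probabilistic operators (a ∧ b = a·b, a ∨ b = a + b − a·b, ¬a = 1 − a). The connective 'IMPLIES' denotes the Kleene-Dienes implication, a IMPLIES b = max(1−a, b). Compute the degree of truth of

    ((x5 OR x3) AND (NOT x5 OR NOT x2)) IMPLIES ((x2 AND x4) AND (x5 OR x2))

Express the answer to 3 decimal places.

0.617

x5 OR x3 = a + b − a·b on (0.7900, 0.3300) = 0.8593
NOT x5 = 1 − 0.7900 = 0.2100
NOT x2 = 1 − 0.7000 = 0.3000
NOT x5 OR NOT x2 = a + b − a·b on (0.2100, 0.3000) = 0.4470
(x5 OR x3) AND (NOT x5 OR NOT x2) = a·b on (0.8593, 0.4470) = 0.3841
x2 AND x4 = a·b on (0.7000, 0.9400) = 0.6580
x5 OR x2 = a + b − a·b on (0.7900, 0.7000) = 0.9370
(x2 AND x4) AND (x5 OR x2) = a·b on (0.6580, 0.9370) = 0.6165
((x5 OR x3) AND (NOT x5 OR NOT x2)) IMPLIES ((x2 AND x4) AND (x5 OR x2))  [Kleene-Dienes: max(1−a, b)] with a=0.3841, b=0.6165 → 0.6165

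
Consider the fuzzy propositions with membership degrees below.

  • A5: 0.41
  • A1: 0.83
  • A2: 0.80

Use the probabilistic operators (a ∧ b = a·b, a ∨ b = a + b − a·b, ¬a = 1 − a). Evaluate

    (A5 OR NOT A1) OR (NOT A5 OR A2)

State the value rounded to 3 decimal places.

NOT A1 = 1 − 0.8300 = 0.1700
A5 OR NOT A1 = a + b − a·b on (0.4100, 0.1700) = 0.5103
NOT A5 = 1 − 0.4100 = 0.5900
NOT A5 OR A2 = a + b − a·b on (0.5900, 0.8000) = 0.9180
(A5 OR NOT A1) OR (NOT A5 OR A2) = a + b − a·b on (0.5103, 0.9180) = 0.9598

0.960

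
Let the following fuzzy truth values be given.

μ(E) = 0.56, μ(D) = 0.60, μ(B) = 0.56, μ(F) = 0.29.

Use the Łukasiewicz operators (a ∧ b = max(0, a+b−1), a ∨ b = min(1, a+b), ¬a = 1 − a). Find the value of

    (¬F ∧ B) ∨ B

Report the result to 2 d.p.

¬F = 1 − 0.29 = 0.71
¬F ∧ B = max(0, a+b−1) on (0.71, 0.56) = 0.27
(¬F ∧ B) ∨ B = min(1, a+b) on (0.27, 0.56) = 0.83

0.83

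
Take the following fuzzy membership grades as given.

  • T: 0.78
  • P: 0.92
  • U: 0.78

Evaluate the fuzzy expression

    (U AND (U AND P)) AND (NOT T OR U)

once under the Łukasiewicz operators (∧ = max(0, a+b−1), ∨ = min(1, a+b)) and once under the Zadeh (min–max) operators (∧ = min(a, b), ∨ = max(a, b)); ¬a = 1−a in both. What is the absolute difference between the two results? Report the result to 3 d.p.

Under Łukasiewicz:
  U AND P = max(0, a+b−1) on (0.78, 0.92) = 0.70
  U AND (U AND P) = max(0, a+b−1) on (0.78, 0.70) = 0.48
  NOT T = 1 − 0.78 = 0.22
  NOT T OR U = min(1, a+b) on (0.22, 0.78) = 1.00
  (U AND (U AND P)) AND (NOT T OR U) = max(0, a+b−1) on (0.48, 1.00) = 0.48
  → value = 0.4800
Under Zadeh (min–max):
  U AND P = min(a, b) on (0.78, 0.92) = 0.78
  U AND (U AND P) = min(a, b) on (0.78, 0.78) = 0.78
  NOT T = 1 − 0.78 = 0.22
  NOT T OR U = max(a, b) on (0.22, 0.78) = 0.78
  (U AND (U AND P)) AND (NOT T OR U) = min(a, b) on (0.78, 0.78) = 0.78
  → value = 0.7800
|0.4800 − 0.7800| = 0.300

0.300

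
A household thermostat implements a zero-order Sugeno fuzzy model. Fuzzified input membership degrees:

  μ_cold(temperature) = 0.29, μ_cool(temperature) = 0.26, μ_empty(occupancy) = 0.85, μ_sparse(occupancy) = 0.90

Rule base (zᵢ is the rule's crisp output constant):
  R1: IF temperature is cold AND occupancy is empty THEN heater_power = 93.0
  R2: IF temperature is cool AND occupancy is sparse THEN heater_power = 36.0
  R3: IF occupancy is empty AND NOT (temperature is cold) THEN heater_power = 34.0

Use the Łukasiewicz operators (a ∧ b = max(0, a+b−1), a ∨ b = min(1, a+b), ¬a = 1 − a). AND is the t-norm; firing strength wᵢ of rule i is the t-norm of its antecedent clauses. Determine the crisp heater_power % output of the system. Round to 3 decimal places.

R1 (z=93.0): cold=0.29, empty=0.85; AND[max(0, a+b−1)] → w = 0.14
R2 (z=36.0): cool=0.26, sparse=0.90; AND[max(0, a+b−1)] → w = 0.16
R3 (z=34.0): empty=0.85, ¬cold=1−0.29=0.71; AND[max(0, a+b−1)] → w = 0.56
Weighted average = (0.14·93.0 + 0.16·36.0 + 0.56·34.0) / (0.14 + 0.16 + 0.56)
  = 37.8200 / 0.8600 = 43.977

43.977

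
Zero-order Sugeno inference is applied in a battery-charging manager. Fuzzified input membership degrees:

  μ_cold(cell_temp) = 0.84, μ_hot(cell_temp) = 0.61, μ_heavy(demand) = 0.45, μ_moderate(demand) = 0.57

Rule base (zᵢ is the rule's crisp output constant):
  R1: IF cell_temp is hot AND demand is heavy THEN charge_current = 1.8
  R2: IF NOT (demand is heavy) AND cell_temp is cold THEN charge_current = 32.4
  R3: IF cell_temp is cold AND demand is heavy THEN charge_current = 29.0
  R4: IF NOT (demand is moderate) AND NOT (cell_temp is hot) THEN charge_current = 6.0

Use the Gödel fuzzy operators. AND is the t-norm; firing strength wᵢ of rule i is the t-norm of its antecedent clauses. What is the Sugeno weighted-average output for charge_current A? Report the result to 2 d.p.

18.49

R1 (z=1.8): hot=0.61, heavy=0.45; AND[min(a, b)] → w = 0.45
R2 (z=32.4): ¬heavy=1−0.45=0.55, cold=0.84; AND[min(a, b)] → w = 0.55
R3 (z=29.0): cold=0.84, heavy=0.45; AND[min(a, b)] → w = 0.45
R4 (z=6.0): ¬moderate=1−0.57=0.43, ¬hot=1−0.61=0.39; AND[min(a, b)] → w = 0.39
Weighted average = (0.45·1.8 + 0.55·32.4 + 0.45·29.0 + 0.39·6.0) / (0.45 + 0.55 + 0.45 + 0.39)
  = 34.0200 / 1.8400 = 18.49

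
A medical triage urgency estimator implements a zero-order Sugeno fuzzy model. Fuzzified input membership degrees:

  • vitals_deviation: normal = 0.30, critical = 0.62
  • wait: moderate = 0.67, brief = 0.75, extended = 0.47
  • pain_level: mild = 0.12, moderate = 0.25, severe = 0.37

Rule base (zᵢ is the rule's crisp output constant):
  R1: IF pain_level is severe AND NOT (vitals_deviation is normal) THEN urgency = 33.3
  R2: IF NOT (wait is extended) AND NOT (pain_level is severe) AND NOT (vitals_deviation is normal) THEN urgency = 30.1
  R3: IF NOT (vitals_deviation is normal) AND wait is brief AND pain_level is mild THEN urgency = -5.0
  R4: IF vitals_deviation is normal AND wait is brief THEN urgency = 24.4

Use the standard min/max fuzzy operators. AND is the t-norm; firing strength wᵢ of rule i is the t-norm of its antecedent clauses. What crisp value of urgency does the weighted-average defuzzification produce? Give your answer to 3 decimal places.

R1 (z=33.3): severe=0.37, ¬normal=1−0.30=0.70; AND[min(a, b)] → w = 0.37
R2 (z=30.1): ¬extended=1−0.47=0.53, ¬severe=1−0.37=0.63, ¬normal=1−0.30=0.70; AND[min(a, b)] → w = 0.53
R3 (z=-5.0): ¬normal=1−0.30=0.70, brief=0.75, mild=0.12; AND[min(a, b)] → w = 0.12
R4 (z=24.4): normal=0.30, brief=0.75; AND[min(a, b)] → w = 0.30
Weighted average = (0.37·33.3 + 0.53·30.1 + 0.12·-5.0 + 0.30·24.4) / (0.37 + 0.53 + 0.12 + 0.30)
  = 34.9940 / 1.3200 = 26.511

26.511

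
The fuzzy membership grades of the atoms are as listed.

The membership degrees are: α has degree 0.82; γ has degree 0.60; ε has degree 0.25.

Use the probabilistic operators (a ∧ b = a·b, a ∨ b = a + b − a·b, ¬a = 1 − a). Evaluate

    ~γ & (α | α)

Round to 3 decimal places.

0.387

~γ = 1 − 0.6000 = 0.4000
α | α = a + b − a·b on (0.8200, 0.8200) = 0.9676
~γ & (α | α) = a·b on (0.4000, 0.9676) = 0.3870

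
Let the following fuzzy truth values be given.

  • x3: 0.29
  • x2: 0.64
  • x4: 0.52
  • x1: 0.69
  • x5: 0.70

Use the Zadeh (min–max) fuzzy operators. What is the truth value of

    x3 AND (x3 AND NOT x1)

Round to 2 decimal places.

0.29

NOT x1 = 1 − 0.69 = 0.31
x3 AND NOT x1 = min(a, b) on (0.29, 0.31) = 0.29
x3 AND (x3 AND NOT x1) = min(a, b) on (0.29, 0.29) = 0.29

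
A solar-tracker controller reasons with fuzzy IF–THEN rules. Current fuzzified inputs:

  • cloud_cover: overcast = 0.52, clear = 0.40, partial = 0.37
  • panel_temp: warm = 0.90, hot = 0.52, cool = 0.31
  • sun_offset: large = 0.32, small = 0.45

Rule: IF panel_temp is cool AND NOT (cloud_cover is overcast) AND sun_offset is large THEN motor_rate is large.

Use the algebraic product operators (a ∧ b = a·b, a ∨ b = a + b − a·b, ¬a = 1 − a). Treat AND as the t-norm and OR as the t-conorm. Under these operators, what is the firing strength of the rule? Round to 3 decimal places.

firing strength: cool=0.31, ¬overcast=1−0.52=0.48, large=0.32; AND[a·b] → w = 0.0476

0.048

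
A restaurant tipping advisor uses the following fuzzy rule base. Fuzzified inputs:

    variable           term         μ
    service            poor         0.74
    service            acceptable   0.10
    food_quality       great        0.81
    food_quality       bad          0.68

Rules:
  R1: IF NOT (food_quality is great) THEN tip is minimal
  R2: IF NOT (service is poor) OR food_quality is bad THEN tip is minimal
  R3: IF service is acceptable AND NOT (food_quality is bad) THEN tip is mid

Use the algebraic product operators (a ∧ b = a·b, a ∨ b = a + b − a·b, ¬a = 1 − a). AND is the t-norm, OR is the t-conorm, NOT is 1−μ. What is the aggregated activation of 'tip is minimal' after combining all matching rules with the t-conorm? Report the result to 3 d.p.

0.808

R1: ¬great=1−0.81=0.19 → w = 0.1900
R2: ¬poor=1−0.74=0.26, bad=0.68; OR[a + b − a·b] → w = 0.7632
R3: acceptable=0.10, ¬bad=1−0.68=0.32; AND[a·b] → w = 0.0320
Rules with consequent 'minimal': {R1, R2} → strengths 0.1900, 0.7632
Aggregate via t-conorm [a + b − a·b]: 0.8082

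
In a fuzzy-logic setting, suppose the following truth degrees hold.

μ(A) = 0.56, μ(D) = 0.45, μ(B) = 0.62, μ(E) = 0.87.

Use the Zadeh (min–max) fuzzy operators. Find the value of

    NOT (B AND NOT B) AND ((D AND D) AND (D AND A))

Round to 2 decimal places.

0.45

NOT B = 1 − 0.62 = 0.38
B AND NOT B = min(a, b) on (0.62, 0.38) = 0.38
NOT (B AND NOT B) = 1 − 0.38 = 0.62
D AND D = min(a, b) on (0.45, 0.45) = 0.45
D AND A = min(a, b) on (0.45, 0.56) = 0.45
(D AND D) AND (D AND A) = min(a, b) on (0.45, 0.45) = 0.45
NOT (B AND NOT B) AND ((D AND D) AND (D AND A)) = min(a, b) on (0.62, 0.45) = 0.45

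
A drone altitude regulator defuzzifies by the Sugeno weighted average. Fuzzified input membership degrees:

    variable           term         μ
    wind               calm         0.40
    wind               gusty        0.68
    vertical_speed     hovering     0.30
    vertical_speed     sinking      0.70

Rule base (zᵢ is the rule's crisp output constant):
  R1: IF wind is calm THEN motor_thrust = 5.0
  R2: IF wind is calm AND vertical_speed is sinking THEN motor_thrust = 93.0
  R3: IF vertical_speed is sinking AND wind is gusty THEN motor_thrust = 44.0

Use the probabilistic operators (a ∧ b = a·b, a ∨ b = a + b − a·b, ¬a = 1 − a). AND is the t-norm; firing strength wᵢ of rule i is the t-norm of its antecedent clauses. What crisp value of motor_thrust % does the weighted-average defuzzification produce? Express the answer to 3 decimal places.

42.374

R1 (z=5.0): calm=0.40 → w = 0.4000
R2 (z=93.0): calm=0.40, sinking=0.70; AND[a·b] → w = 0.2800
R3 (z=44.0): sinking=0.70, gusty=0.68; AND[a·b] → w = 0.4760
Weighted average = (0.4000·5.0 + 0.2800·93.0 + 0.4760·44.0) / (0.4000 + 0.2800 + 0.4760)
  = 48.9840 / 1.1560 = 42.374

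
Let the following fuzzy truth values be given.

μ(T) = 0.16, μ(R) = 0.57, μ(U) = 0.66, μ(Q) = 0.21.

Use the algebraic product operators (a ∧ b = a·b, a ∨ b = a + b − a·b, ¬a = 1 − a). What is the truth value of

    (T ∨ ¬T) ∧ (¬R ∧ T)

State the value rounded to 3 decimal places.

0.060

¬T = 1 − 0.1600 = 0.8400
T ∨ ¬T = a + b − a·b on (0.1600, 0.8400) = 0.8656
¬R = 1 − 0.5700 = 0.4300
¬R ∧ T = a·b on (0.4300, 0.1600) = 0.0688
(T ∨ ¬T) ∧ (¬R ∧ T) = a·b on (0.8656, 0.0688) = 0.0596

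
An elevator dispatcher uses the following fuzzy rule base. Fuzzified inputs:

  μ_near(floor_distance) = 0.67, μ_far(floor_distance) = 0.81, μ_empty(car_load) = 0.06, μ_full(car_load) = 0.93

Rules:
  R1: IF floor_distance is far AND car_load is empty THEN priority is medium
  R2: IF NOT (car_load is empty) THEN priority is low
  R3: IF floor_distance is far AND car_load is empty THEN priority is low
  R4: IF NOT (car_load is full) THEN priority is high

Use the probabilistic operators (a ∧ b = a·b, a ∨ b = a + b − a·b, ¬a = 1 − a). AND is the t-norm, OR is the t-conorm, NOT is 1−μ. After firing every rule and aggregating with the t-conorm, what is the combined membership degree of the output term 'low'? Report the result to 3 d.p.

R1: far=0.81, empty=0.06; AND[a·b] → w = 0.0486
R2: ¬empty=1−0.06=0.94 → w = 0.9400
R3: far=0.81, empty=0.06; AND[a·b] → w = 0.0486
R4: ¬full=1−0.93=0.07 → w = 0.0700
Rules with consequent 'low': {R2, R3} → strengths 0.9400, 0.0486
Aggregate via t-conorm [a + b − a·b]: 0.9429

0.943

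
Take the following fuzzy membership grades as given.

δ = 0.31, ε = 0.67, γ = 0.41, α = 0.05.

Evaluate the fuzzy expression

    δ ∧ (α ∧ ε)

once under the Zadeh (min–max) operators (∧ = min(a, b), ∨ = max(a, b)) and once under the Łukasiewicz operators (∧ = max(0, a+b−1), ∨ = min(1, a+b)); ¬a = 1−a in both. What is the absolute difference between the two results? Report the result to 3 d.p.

0.050

Under Zadeh (min–max):
  α ∧ ε = min(a, b) on (0.05, 0.67) = 0.05
  δ ∧ (α ∧ ε) = min(a, b) on (0.31, 0.05) = 0.05
  → value = 0.0500
Under Łukasiewicz:
  α ∧ ε = max(0, a+b−1) on (0.05, 0.67) = 0.00
  δ ∧ (α ∧ ε) = max(0, a+b−1) on (0.31, 0.00) = 0.00
  → value = 0.0000
|0.0500 − 0.0000| = 0.050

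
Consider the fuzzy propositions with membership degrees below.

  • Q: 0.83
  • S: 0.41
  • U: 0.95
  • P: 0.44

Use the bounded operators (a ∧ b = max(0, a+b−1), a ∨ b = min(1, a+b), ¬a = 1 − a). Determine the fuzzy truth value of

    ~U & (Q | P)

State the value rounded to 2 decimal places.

0.05

~U = 1 − 0.95 = 0.05
Q | P = min(1, a+b) on (0.83, 0.44) = 1.00
~U & (Q | P) = max(0, a+b−1) on (0.05, 1.00) = 0.05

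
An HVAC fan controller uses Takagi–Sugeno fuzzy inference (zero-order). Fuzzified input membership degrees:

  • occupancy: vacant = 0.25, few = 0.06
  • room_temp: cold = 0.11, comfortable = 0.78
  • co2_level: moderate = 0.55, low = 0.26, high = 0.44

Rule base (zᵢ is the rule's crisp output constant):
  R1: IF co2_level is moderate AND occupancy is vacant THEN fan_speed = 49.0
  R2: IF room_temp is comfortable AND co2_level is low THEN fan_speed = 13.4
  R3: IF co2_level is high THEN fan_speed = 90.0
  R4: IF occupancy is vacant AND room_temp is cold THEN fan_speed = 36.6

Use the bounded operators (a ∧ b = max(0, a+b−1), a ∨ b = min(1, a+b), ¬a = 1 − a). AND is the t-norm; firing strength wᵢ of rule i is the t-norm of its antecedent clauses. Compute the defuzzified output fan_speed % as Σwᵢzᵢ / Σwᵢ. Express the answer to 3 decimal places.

R1 (z=49.0): moderate=0.55, vacant=0.25; AND[max(0, a+b−1)] → w = 0.00
R2 (z=13.4): comfortable=0.78, low=0.26; AND[max(0, a+b−1)] → w = 0.04
R3 (z=90.0): high=0.44 → w = 0.44
R4 (z=36.6): vacant=0.25, cold=0.11; AND[max(0, a+b−1)] → w = 0.00
Weighted average = (0.00·49.0 + 0.04·13.4 + 0.44·90.0 + 0.00·36.6) / (0.00 + 0.04 + 0.44 + 0.00)
  = 40.1360 / 0.4800 = 83.617

83.617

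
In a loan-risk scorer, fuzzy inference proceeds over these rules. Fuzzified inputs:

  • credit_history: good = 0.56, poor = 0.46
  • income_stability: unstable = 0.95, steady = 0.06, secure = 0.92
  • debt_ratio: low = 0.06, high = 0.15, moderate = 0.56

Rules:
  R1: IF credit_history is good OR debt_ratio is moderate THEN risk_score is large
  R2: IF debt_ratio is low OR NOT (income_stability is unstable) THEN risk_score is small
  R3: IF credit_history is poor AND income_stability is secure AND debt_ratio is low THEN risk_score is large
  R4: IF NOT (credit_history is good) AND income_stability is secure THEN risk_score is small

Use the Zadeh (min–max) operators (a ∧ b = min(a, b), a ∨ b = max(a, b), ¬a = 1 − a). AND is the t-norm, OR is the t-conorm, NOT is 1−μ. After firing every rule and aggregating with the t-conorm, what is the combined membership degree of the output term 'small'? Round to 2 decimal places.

0.44

R1: good=0.56, moderate=0.56; OR[max(a, b)] → w = 0.56
R2: low=0.06, ¬unstable=1−0.95=0.05; OR[max(a, b)] → w = 0.06
R3: poor=0.46, secure=0.92, low=0.06; AND[min(a, b)] → w = 0.06
R4: ¬good=1−0.56=0.44, secure=0.92; AND[min(a, b)] → w = 0.44
Rules with consequent 'small': {R2, R4} → strengths 0.06, 0.44
Aggregate via t-conorm [max(a, b)]: 0.44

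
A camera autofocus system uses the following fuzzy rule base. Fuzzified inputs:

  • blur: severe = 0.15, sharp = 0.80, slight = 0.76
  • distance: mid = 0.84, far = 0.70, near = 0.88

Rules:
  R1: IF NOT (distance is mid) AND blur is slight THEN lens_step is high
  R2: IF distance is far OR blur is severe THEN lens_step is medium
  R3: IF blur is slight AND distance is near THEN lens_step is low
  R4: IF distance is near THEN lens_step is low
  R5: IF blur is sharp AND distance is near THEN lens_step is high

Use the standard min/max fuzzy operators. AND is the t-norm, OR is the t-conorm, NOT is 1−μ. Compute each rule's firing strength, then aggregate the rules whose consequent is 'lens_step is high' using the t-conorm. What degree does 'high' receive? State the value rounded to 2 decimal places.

R1: ¬mid=1−0.84=0.16, slight=0.76; AND[min(a, b)] → w = 0.16
R2: far=0.70, severe=0.15; OR[max(a, b)] → w = 0.70
R3: slight=0.76, near=0.88; AND[min(a, b)] → w = 0.76
R4: near=0.88 → w = 0.88
R5: sharp=0.80, near=0.88; AND[min(a, b)] → w = 0.80
Rules with consequent 'high': {R1, R5} → strengths 0.16, 0.80
Aggregate via t-conorm [max(a, b)]: 0.80

0.80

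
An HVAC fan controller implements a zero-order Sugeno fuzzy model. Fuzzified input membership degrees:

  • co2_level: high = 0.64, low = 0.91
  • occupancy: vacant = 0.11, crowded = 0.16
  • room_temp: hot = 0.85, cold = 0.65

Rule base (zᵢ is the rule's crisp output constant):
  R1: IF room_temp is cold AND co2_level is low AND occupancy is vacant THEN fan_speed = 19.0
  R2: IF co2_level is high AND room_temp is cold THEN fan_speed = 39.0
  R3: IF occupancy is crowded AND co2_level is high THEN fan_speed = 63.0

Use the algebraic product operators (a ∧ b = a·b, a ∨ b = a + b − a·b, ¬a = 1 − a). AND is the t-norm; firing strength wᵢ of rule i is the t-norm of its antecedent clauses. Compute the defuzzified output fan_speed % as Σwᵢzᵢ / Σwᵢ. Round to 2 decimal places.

R1 (z=19.0): cold=0.65, low=0.91, vacant=0.11; AND[a·b] → w = 0.0651
R2 (z=39.0): high=0.64, cold=0.65; AND[a·b] → w = 0.4160
R3 (z=63.0): crowded=0.16, high=0.64; AND[a·b] → w = 0.1024
Weighted average = (0.0651·19.0 + 0.4160·39.0 + 0.1024·63.0) / (0.0651 + 0.4160 + 0.1024)
  = 23.9114 / 0.5835 = 40.98

40.98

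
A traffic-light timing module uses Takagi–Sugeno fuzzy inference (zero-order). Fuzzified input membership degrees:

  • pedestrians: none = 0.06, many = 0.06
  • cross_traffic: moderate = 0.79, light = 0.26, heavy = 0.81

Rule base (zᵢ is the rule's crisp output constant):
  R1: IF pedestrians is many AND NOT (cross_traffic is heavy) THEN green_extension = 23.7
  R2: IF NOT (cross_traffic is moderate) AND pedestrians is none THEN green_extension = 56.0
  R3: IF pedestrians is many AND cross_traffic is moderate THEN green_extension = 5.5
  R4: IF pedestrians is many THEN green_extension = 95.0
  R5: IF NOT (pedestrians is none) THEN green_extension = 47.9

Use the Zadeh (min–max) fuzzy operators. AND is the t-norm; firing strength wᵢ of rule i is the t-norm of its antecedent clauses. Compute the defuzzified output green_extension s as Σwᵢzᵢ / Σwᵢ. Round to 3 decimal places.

R1 (z=23.7): many=0.06, ¬heavy=1−0.81=0.19; AND[min(a, b)] → w = 0.06
R2 (z=56.0): ¬moderate=1−0.79=0.21, none=0.06; AND[min(a, b)] → w = 0.06
R3 (z=5.5): many=0.06, moderate=0.79; AND[min(a, b)] → w = 0.06
R4 (z=95.0): many=0.06 → w = 0.06
R5 (z=47.9): ¬none=1−0.06=0.94 → w = 0.94
Weighted average = (0.06·23.7 + 0.06·56.0 + 0.06·5.5 + 0.06·95.0 + 0.94·47.9) / (0.06 + 0.06 + 0.06 + 0.06 + 0.94)
  = 55.8380 / 1.1800 = 47.320

47.320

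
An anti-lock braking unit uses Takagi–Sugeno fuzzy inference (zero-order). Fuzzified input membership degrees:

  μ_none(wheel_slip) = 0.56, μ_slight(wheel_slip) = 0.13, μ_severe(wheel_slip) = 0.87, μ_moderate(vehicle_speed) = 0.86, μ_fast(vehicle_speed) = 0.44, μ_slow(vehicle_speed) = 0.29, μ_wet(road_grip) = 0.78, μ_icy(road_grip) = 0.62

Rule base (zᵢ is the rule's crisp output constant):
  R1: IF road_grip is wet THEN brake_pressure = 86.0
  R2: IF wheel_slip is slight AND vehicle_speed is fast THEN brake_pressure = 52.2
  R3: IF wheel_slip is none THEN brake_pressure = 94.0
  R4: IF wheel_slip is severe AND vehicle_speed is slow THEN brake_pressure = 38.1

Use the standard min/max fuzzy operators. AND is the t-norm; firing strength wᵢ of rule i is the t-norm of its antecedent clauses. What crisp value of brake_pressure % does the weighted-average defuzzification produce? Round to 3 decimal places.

R1 (z=86.0): wet=0.78 → w = 0.78
R2 (z=52.2): slight=0.13, fast=0.44; AND[min(a, b)] → w = 0.13
R3 (z=94.0): none=0.56 → w = 0.56
R4 (z=38.1): severe=0.87, slow=0.29; AND[min(a, b)] → w = 0.29
Weighted average = (0.78·86.0 + 0.13·52.2 + 0.56·94.0 + 0.29·38.1) / (0.78 + 0.13 + 0.56 + 0.29)
  = 137.5550 / 1.7600 = 78.156

78.156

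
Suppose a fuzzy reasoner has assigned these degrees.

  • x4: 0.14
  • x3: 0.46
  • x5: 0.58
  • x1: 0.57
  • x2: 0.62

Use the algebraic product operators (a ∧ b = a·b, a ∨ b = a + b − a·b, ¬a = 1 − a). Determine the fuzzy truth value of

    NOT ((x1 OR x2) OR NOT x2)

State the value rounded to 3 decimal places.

0.101

x1 OR x2 = a + b − a·b on (0.5700, 0.6200) = 0.8366
NOT x2 = 1 − 0.6200 = 0.3800
(x1 OR x2) OR NOT x2 = a + b − a·b on (0.8366, 0.3800) = 0.8987
NOT ((x1 OR x2) OR NOT x2) = 1 − 0.8987 = 0.1013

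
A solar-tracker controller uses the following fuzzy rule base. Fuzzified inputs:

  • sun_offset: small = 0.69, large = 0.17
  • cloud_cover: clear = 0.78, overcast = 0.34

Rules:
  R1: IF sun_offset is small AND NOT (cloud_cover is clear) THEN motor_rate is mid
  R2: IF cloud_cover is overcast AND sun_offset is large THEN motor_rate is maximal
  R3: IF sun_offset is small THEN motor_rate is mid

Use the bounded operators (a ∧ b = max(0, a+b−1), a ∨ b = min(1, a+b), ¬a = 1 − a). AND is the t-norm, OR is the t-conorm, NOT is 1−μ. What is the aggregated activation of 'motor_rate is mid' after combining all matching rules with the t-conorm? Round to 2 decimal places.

0.69

R1: small=0.69, ¬clear=1−0.78=0.22; AND[max(0, a+b−1)] → w = 0.00
R2: overcast=0.34, large=0.17; AND[max(0, a+b−1)] → w = 0.00
R3: small=0.69 → w = 0.69
Rules with consequent 'mid': {R1, R3} → strengths 0.00, 0.69
Aggregate via t-conorm [min(1, a+b)]: 0.69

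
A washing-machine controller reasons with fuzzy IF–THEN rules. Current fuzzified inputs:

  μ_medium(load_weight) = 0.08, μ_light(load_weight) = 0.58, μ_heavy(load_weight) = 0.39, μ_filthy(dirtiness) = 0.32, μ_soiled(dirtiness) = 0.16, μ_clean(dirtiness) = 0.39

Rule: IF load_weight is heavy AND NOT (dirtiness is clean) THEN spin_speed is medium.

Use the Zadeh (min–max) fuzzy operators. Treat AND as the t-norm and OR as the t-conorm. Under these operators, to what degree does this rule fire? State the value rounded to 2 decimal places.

0.39

firing strength: heavy=0.39, ¬clean=1−0.39=0.61; AND[min(a, b)] → w = 0.39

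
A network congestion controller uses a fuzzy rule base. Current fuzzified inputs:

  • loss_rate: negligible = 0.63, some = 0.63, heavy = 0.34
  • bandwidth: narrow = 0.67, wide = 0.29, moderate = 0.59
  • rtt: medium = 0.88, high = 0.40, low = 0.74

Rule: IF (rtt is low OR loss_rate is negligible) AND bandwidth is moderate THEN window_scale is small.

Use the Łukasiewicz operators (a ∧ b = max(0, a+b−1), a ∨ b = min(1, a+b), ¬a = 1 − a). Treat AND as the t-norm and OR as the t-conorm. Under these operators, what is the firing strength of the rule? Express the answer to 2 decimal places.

0.59

firing strength: (low=0.74 OR negligible=0.63) = 1.00; AND[max(0, a+b−1)] with moderate=0.59 → w = 0.59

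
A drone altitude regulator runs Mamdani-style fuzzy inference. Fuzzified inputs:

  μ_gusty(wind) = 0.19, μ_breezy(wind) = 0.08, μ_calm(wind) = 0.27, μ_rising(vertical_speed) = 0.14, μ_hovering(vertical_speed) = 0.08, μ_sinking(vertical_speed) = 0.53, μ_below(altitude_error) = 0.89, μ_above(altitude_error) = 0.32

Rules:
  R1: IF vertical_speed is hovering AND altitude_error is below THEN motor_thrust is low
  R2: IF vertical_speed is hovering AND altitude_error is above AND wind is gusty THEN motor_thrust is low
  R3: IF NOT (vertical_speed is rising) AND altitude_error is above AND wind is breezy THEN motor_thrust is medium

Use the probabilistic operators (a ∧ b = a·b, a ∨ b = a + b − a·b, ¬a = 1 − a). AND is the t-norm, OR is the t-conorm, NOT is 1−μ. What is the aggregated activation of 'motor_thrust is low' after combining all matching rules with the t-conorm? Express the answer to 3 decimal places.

0.076

R1: hovering=0.08, below=0.89; AND[a·b] → w = 0.0712
R2: hovering=0.08, above=0.32, gusty=0.19; AND[a·b] → w = 0.0049
R3: ¬rising=1−0.14=0.86, above=0.32, breezy=0.08; AND[a·b] → w = 0.0220
Rules with consequent 'low': {R1, R2} → strengths 0.0712, 0.0049
Aggregate via t-conorm [a + b − a·b]: 0.0757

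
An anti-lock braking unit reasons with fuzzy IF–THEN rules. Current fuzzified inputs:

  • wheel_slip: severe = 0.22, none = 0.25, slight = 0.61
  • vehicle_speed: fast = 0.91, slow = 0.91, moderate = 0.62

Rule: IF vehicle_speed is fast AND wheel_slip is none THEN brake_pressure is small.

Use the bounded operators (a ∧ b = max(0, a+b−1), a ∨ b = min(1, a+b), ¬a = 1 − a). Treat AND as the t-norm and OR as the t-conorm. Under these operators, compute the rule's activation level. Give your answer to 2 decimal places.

firing strength: fast=0.91, none=0.25; AND[max(0, a+b−1)] → w = 0.16

0.16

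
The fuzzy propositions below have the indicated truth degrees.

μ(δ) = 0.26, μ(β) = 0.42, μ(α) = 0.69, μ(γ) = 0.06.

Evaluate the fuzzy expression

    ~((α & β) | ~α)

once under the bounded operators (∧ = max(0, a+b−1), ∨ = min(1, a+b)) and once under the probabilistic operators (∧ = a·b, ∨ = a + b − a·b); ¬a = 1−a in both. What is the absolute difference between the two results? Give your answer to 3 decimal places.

Under bounded:
  α & β = max(0, a+b−1) on (0.69, 0.42) = 0.11
  ~α = 1 − 0.69 = 0.31
  (α & β) | ~α = min(1, a+b) on (0.11, 0.31) = 0.42
  ~((α & β) | ~α) = 1 − 0.42 = 0.58
  → value = 0.5800
Under probabilistic:
  α & β = a·b on (0.6900, 0.4200) = 0.2898
  ~α = 1 − 0.6900 = 0.3100
  (α & β) | ~α = a + b − a·b on (0.2898, 0.3100) = 0.5100
  ~((α & β) | ~α) = 1 − 0.5100 = 0.4900
  → value = 0.4900
|0.5800 − 0.4900| = 0.090

0.090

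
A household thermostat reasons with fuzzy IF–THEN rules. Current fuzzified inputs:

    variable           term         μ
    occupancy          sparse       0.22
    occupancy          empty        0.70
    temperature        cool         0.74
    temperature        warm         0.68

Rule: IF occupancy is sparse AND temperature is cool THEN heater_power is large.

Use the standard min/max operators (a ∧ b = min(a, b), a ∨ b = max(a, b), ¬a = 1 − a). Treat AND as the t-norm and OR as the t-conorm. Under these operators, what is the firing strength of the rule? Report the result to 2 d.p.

firing strength: sparse=0.22, cool=0.74; AND[min(a, b)] → w = 0.22

0.22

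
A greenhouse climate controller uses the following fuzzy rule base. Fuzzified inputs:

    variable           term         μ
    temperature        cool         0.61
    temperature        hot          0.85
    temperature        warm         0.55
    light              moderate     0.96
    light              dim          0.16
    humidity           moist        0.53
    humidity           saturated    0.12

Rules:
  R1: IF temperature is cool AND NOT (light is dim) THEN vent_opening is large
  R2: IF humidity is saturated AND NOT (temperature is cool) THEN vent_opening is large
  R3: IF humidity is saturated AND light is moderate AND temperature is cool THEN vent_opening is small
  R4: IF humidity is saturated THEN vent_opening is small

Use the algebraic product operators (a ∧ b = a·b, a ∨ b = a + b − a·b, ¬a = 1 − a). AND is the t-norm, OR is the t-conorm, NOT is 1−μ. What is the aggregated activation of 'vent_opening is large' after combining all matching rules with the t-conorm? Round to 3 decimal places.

R1: cool=0.61, ¬dim=1−0.16=0.84; AND[a·b] → w = 0.5124
R2: saturated=0.12, ¬cool=1−0.61=0.39; AND[a·b] → w = 0.0468
R3: saturated=0.12, moderate=0.96, cool=0.61; AND[a·b] → w = 0.0703
R4: saturated=0.12 → w = 0.1200
Rules with consequent 'large': {R1, R2} → strengths 0.5124, 0.0468
Aggregate via t-conorm [a + b − a·b]: 0.5352

0.535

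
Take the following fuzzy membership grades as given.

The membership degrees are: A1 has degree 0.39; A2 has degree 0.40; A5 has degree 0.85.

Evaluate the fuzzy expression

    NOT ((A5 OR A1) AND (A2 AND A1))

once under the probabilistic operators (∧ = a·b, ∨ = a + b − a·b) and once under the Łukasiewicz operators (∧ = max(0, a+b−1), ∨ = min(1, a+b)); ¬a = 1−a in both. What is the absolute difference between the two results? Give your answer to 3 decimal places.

Under probabilistic:
  A5 OR A1 = a + b − a·b on (0.8500, 0.3900) = 0.9085
  A2 AND A1 = a·b on (0.4000, 0.3900) = 0.1560
  (A5 OR A1) AND (A2 AND A1) = a·b on (0.9085, 0.1560) = 0.1417
  NOT ((A5 OR A1) AND (A2 AND A1)) = 1 − 0.1417 = 0.8583
  → value = 0.8583
Under Łukasiewicz:
  A5 OR A1 = min(1, a+b) on (0.85, 0.39) = 1.00
  A2 AND A1 = max(0, a+b−1) on (0.40, 0.39) = 0.00
  (A5 OR A1) AND (A2 AND A1) = max(0, a+b−1) on (1.00, 0.00) = 0.00
  NOT ((A5 OR A1) AND (A2 AND A1)) = 1 − 0.00 = 1.00
  → value = 1.0000
|0.8583 − 1.0000| = 0.142

0.142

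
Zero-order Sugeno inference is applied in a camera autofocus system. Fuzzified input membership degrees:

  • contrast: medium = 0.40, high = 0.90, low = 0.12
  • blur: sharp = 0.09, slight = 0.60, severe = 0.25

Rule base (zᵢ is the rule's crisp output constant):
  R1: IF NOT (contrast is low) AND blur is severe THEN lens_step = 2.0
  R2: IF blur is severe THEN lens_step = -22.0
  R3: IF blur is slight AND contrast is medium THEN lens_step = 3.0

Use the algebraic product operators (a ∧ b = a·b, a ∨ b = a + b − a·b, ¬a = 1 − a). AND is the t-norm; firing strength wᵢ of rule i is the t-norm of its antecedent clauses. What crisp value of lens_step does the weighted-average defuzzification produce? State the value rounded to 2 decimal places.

-6.11

R1 (z=2.0): ¬low=1−0.12=0.88, severe=0.25; AND[a·b] → w = 0.2200
R2 (z=-22.0): severe=0.25 → w = 0.2500
R3 (z=3.0): slight=0.60, medium=0.40; AND[a·b] → w = 0.2400
Weighted average = (0.2200·2.0 + 0.2500·-22.0 + 0.2400·3.0) / (0.2200 + 0.2500 + 0.2400)
  = -4.3400 / 0.7100 = -6.11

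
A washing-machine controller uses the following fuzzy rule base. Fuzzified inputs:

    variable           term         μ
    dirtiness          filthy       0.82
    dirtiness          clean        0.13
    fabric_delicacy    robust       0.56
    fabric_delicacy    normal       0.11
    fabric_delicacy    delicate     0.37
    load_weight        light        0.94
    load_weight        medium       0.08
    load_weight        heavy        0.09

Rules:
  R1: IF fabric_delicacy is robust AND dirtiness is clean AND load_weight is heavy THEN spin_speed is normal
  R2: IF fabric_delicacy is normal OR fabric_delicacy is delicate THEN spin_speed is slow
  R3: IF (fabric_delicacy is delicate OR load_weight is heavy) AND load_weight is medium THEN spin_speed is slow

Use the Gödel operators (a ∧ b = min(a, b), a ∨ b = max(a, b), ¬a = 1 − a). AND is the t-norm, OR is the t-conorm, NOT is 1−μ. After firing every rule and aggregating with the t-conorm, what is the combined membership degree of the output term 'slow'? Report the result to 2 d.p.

R1: robust=0.56, clean=0.13, heavy=0.09; AND[min(a, b)] → w = 0.09
R2: normal=0.11, delicate=0.37; OR[max(a, b)] → w = 0.37
R3: (delicate=0.37 OR heavy=0.09) = 0.37; AND[min(a, b)] with medium=0.08 → w = 0.08
Rules with consequent 'slow': {R2, R3} → strengths 0.37, 0.08
Aggregate via t-conorm [max(a, b)]: 0.37

0.37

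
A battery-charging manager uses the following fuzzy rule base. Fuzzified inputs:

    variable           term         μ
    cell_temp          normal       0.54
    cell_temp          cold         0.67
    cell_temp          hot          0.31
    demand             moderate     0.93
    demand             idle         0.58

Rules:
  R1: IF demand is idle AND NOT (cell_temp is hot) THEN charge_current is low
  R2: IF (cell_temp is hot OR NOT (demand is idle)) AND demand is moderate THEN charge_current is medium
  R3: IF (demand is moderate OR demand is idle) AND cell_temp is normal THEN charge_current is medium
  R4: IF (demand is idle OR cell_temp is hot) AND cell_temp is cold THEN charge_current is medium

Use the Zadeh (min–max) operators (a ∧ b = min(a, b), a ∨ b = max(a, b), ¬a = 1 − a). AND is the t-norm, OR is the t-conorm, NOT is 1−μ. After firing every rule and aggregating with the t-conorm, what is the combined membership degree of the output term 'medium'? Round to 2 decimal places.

0.58

R1: idle=0.58, ¬hot=1−0.31=0.69; AND[min(a, b)] → w = 0.58
R2: (hot=0.31 OR ¬idle=1−0.58=0.42) = 0.42; AND[min(a, b)] with moderate=0.93 → w = 0.42
R3: (moderate=0.93 OR idle=0.58) = 0.93; AND[min(a, b)] with normal=0.54 → w = 0.54
R4: (idle=0.58 OR hot=0.31) = 0.58; AND[min(a, b)] with cold=0.67 → w = 0.58
Rules with consequent 'medium': {R2, R3, R4} → strengths 0.42, 0.54, 0.58
Aggregate via t-conorm [max(a, b)]: 0.58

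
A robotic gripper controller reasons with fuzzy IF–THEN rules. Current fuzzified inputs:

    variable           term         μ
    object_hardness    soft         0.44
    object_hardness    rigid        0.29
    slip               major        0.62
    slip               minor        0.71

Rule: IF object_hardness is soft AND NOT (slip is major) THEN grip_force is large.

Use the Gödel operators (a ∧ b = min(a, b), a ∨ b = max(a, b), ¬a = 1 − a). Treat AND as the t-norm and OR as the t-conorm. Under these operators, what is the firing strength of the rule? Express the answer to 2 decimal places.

0.38

firing strength: soft=0.44, ¬major=1−0.62=0.38; AND[min(a, b)] → w = 0.38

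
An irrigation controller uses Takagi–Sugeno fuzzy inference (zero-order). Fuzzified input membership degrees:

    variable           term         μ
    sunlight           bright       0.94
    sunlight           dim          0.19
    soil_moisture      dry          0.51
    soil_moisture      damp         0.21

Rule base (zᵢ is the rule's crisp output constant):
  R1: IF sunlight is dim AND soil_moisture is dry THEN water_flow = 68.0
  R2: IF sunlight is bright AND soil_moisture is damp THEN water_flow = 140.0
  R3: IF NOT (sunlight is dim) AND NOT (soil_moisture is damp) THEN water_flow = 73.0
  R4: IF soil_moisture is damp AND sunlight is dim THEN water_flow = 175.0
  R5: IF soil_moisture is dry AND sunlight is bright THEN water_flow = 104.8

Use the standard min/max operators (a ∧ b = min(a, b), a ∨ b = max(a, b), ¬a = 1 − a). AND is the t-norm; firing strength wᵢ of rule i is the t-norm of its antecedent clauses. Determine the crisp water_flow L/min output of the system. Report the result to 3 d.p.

R1 (z=68.0): dim=0.19, dry=0.51; AND[min(a, b)] → w = 0.19
R2 (z=140.0): bright=0.94, damp=0.21; AND[min(a, b)] → w = 0.21
R3 (z=73.0): ¬dim=1−0.19=0.81, ¬damp=1−0.21=0.79; AND[min(a, b)] → w = 0.79
R4 (z=175.0): damp=0.21, dim=0.19; AND[min(a, b)] → w = 0.19
R5 (z=104.8): dry=0.51, bright=0.94; AND[min(a, b)] → w = 0.51
Weighted average = (0.19·68.0 + 0.21·140.0 + 0.79·73.0 + 0.19·175.0 + 0.51·104.8) / (0.19 + 0.21 + 0.79 + 0.19 + 0.51)
  = 186.6880 / 1.8900 = 98.777

98.777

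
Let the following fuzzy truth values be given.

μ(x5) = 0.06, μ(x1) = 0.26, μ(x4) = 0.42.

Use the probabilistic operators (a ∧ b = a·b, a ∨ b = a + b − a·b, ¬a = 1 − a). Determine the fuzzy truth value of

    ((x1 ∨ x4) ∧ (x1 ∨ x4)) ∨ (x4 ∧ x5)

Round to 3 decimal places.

x1 ∨ x4 = a + b − a·b on (0.2600, 0.4200) = 0.5708
x1 ∨ x4 = a + b − a·b on (0.2600, 0.4200) = 0.5708
(x1 ∨ x4) ∧ (x1 ∨ x4) = a·b on (0.5708, 0.5708) = 0.3258
x4 ∧ x5 = a·b on (0.4200, 0.0600) = 0.0252
((x1 ∨ x4) ∧ (x1 ∨ x4)) ∨ (x4 ∧ x5) = a + b − a·b on (0.3258, 0.0252) = 0.3428

0.343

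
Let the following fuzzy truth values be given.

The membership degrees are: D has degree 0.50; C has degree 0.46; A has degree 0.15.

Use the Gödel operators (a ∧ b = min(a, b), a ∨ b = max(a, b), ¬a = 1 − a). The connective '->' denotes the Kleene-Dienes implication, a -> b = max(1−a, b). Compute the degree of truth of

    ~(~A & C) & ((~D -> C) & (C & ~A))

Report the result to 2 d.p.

0.46

~A = 1 − 0.15 = 0.85
~A & C = min(a, b) on (0.85, 0.46) = 0.46
~(~A & C) = 1 − 0.46 = 0.54
~D = 1 − 0.50 = 0.50
~D -> C  [Kleene-Dienes: max(1−a, b)] with a=0.50, b=0.46 → 0.50
~A = 1 − 0.15 = 0.85
C & ~A = min(a, b) on (0.46, 0.85) = 0.46
(~D -> C) & (C & ~A) = min(a, b) on (0.50, 0.46) = 0.46
~(~A & C) & ((~D -> C) & (C & ~A)) = min(a, b) on (0.54, 0.46) = 0.46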